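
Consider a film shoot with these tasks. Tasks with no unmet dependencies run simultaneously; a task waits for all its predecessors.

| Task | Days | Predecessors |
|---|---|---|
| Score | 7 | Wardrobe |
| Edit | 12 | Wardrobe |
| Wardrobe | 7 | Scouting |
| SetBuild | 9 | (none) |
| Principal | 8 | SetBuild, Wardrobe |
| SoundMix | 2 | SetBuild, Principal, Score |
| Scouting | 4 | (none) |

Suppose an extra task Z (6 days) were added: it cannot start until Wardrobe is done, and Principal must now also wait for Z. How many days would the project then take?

Originally the project takes 23 days.
With Z inserted, Principal now waits for max(SetBuild, Wardrobe, Z).
New critical path: Scouting→Wardrobe→Z→Principal→SoundMix = 4+7+6+8+2 = 27 ⇒ 27 days.

27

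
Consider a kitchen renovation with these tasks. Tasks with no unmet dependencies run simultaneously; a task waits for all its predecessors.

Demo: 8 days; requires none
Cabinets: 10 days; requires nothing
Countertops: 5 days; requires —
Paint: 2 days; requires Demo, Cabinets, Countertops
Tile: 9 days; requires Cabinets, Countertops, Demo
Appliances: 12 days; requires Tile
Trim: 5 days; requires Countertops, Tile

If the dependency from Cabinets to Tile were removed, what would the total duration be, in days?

With the dependency in place, Cabinets→Tile→Appliances = 10+9+12 = 31 sets the finish at 31 days.
Without Cabinets→Tile, Tile's earliest start moves from 10 to 8.
New critical path: Demo→Tile→Appliances = 8+9+12 = 29 ⇒ 29 days.

29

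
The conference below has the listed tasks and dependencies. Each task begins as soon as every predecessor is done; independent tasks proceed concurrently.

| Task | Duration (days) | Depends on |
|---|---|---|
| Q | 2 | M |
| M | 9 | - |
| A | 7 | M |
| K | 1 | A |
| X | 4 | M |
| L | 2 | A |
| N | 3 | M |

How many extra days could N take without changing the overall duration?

M→A→L = 9+7+2 = 18 sets the makespan at 18 days.
Longest path through N: 12 days (earliest finish 12, latest finish 18).
Float = 18 − 12 = 6.

6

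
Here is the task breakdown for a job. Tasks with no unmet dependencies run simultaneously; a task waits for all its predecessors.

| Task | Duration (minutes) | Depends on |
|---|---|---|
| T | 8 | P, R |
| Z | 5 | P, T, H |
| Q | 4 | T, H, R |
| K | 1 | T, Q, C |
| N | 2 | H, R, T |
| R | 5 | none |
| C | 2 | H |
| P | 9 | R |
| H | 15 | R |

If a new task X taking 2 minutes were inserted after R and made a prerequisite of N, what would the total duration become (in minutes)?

27

Originally the schedule takes 27 minutes.
With X inserted, N now waits for max(H, R, T, X).
New critical path: R→P→T→Q→K = 5+9+8+4+1 = 27 ⇒ 27 minutes.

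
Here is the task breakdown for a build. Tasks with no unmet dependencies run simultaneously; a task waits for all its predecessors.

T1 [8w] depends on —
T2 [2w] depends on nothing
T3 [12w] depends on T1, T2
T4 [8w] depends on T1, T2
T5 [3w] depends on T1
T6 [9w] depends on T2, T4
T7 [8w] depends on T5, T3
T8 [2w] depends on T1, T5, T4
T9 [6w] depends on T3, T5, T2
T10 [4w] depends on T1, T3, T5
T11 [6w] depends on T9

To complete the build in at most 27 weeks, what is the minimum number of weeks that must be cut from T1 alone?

5

Current finish: 32 weeks; target: 27.
T1 is on every critical path, so each week cut from T1 cuts the finish by one (this holds down to a finish of 26).
Need 32 − 27 = 5 weeks off T1 → T1 becomes 3 weeks, finish becomes 27.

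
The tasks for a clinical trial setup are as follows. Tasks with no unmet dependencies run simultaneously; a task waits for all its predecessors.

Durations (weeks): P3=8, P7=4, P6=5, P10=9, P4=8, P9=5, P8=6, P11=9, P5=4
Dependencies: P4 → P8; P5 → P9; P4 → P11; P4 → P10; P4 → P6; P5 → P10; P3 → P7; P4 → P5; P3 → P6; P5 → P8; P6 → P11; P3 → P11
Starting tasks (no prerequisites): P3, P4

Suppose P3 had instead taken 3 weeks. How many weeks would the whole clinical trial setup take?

Baseline: P3→P6→P11 = 8+5+9 = 22 → 22 weeks.
P3 is on the critical path; changing it to 3 makes that path 17 weeks.
New critical path: P4→P6→P11 = 8+5+9 = 22 ⇒ 22 weeks.

22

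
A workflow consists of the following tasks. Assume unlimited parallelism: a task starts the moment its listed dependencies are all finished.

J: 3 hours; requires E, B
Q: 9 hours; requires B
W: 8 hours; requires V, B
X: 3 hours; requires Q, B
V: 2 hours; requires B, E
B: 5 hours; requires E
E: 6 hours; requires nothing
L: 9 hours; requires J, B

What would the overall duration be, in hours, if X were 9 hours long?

29

Actual critical path: E→B→Q→X = 6+5+9+3 = 23 ⇒ 23 hours.
Since X is critical, the +6 change carries straight to that chain (now 29 hours).
No other chain overtakes it, so the finish is 29 hours.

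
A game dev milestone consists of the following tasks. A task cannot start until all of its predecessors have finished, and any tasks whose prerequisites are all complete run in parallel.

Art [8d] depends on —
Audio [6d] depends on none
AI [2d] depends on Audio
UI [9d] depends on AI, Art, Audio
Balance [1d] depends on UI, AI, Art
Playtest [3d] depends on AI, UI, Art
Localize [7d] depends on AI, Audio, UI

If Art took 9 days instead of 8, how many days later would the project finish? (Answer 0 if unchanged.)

1

Baseline: Art→UI→Localize = 8+9+7 = 24 → 24 days.
Art is on the critical path; changing it to 9 makes that path 25 days.
That remains the longest chain; total 25 days.
Change in finish: 25 − 24 = +1 days.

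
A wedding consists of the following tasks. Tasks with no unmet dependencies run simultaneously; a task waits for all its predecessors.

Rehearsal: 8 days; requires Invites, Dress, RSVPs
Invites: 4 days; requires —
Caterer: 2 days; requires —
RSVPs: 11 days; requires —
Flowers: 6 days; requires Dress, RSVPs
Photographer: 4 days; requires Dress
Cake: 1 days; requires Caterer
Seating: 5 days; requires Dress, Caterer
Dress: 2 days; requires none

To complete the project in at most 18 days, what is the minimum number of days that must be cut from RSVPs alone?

Current finish: 19 days; target: 18.
RSVPs is on every critical path, so each day cut from RSVPs cuts the finish by one (this holds down to a finish of 12).
Need 19 − 18 = 1 day off RSVPs → RSVPs becomes 10 days, finish becomes 18.

1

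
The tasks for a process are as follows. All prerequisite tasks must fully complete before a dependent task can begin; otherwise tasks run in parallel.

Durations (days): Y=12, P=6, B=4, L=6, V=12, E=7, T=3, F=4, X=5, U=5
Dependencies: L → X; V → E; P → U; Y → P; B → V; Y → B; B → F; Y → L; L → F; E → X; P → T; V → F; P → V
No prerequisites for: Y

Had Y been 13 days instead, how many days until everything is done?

The binding path is Y→P→V→E→X = 12+6+12+7+5 = 42; finish at 42 days.
Y lies on that path, so at 13 days the path becomes 43 days.
That remains the longest chain; total 43 days.

43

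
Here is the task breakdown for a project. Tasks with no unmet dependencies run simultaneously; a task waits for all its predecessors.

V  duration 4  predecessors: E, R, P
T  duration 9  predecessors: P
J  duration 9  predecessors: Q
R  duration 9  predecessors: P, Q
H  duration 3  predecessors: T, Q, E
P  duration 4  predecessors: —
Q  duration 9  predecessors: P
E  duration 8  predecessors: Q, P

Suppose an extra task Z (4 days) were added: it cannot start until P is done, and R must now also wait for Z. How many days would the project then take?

Originally the project takes 26 days.
With Z inserted, R now waits for max(P, Q, Z).
New critical path: P→Q→R→V = 4+9+9+4 = 26 ⇒ 26 days.

26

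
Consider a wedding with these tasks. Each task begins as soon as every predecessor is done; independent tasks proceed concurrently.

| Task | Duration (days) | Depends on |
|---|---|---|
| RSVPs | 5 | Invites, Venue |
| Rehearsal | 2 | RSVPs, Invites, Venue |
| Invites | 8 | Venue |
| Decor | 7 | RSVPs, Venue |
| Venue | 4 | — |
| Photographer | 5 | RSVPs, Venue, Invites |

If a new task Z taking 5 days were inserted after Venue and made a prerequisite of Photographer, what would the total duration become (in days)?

24

Originally the wedding takes 24 days.
With Z inserted, Photographer now waits for max(RSVPs, Venue, Invites, Z).
New critical path: Venue→Invites→RSVPs→Decor = 4+8+5+7 = 24 ⇒ 24 days.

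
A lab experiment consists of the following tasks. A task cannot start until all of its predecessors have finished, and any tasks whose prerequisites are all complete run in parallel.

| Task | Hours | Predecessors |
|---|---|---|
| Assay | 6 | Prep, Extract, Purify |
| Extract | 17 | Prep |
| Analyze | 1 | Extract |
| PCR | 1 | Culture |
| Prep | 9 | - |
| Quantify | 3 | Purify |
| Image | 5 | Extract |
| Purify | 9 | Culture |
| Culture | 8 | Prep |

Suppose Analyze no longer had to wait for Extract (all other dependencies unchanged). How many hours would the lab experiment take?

32

With the dependency in place, Prep→Culture→Purify→Assay = 9+8+9+6 = 32 sets the finish at 32 hours.
Without Extract→Analyze, Analyze's earliest start moves from 26 to 0.
The longest chain is now Prep→Culture→Purify→Assay = 9+8+9+6 = 32, so the lab experiment takes 32 hours.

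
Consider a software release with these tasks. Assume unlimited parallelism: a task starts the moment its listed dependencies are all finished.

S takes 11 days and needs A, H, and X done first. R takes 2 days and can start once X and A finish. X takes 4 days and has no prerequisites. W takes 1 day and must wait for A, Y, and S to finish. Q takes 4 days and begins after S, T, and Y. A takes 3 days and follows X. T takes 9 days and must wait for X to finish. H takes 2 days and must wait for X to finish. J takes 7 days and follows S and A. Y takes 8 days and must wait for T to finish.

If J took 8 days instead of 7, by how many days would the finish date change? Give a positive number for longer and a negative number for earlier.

1

The binding path is X→A→S→J = 4+3+11+7 = 25; finish at 25 days.
Since J is critical, the +1 change carries straight to that chain (now 26 days).
No other chain overtakes it, so the finish is 26 days.
Change in finish: 26 − 25 = +1 days.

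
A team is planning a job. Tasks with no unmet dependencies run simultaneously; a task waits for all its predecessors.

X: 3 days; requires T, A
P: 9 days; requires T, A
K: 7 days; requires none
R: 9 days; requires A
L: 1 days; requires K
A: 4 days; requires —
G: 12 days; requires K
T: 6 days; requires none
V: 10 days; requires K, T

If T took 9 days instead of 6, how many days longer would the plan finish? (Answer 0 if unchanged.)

The binding path is K→G = 7+12 = 19; finish at 19 days.
T has 3 days of float (longest path through it is 16).
Now T→V = 9+10 = 19 is longest, so the finish becomes 19 days.
Change in finish: 19 − 19 = +0 days.

0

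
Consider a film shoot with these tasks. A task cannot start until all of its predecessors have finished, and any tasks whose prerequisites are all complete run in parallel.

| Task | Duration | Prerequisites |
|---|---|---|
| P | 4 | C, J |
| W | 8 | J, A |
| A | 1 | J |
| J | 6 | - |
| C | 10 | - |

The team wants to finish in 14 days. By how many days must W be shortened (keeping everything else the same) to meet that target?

1

Current finish: 15 days; target: 14.
W is on every critical path, so each day cut from W cuts the finish by one (this holds down to a finish of 14).
Need 15 − 14 = 1 day off W → W becomes 7 days, finish becomes 14.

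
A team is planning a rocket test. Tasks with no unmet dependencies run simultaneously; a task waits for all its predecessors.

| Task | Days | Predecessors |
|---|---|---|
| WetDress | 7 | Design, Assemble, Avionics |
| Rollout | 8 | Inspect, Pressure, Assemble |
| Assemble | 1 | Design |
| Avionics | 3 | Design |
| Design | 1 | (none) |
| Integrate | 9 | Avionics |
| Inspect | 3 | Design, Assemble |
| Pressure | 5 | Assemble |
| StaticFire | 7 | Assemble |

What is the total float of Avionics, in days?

Critical path: Design→Assemble→Pressure→Rollout = 1+1+5+8 = 15, so the finish is 15 days.
Avionics finishes as early as 4 and must finish by 6.
So Avionics can slip 6 − 4 = 2 days.

2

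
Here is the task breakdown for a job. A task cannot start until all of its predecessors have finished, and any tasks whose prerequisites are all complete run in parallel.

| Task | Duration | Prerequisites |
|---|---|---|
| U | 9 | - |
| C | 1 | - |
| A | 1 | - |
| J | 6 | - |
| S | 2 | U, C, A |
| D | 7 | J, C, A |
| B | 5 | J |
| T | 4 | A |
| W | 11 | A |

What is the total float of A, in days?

1

The longest chain is J→D = 6+7 = 13; overall finish 13 days.
A finishes as early as 1 and must finish by 2.
Float = 13 − 12 = 1.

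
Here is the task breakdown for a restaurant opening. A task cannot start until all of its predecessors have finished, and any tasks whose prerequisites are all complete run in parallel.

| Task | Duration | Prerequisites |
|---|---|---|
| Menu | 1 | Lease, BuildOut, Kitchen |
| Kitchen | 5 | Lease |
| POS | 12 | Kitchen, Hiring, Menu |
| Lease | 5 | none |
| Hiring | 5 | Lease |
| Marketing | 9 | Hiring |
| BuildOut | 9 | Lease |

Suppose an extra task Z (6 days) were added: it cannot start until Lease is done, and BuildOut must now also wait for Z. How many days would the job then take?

33

Originally the job takes 27 days.
With Z inserted, BuildOut now waits for max(Lease, Z).
New critical path: Lease→Z→BuildOut→Menu→POS = 5+6+9+1+12 = 33 ⇒ 33 days.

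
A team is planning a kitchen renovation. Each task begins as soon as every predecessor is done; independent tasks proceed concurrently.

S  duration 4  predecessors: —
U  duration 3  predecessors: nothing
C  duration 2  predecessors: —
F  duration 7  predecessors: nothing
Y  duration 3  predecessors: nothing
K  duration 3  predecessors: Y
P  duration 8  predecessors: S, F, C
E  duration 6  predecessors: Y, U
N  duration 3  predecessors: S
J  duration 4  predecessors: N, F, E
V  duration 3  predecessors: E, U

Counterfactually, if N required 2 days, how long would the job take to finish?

15

Critical path before the change: F→P = 7+8 = 15 giving 15 days.
N is off the critical path — its longest chain is 11 days, giving 4 of slack.
That remains the longest chain; total 15 days.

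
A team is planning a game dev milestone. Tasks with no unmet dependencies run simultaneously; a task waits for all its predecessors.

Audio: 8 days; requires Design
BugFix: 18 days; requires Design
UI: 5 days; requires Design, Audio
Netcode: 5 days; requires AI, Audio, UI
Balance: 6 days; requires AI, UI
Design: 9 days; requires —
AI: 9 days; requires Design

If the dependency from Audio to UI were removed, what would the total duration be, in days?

Original critical path: Design→Audio→UI→Balance = 9+8+5+6 = 28 ⇒ 28 days.
Without Audio→UI, UI's earliest start moves from 17 to 9.
The longest chain is now Design→BugFix = 9+18 = 27, so the schedule takes 27 days.

27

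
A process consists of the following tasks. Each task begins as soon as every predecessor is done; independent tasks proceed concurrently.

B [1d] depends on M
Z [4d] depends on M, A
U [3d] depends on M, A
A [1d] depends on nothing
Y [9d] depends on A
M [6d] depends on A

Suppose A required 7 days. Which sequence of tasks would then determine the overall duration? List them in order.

A, M, Z

Critical path before the change: A→M→Z = 1+6+4 = 11 giving 11 days.
A is on the critical path; changing it to 7 makes that path 17 days.
That remains the longest chain; total 17 days.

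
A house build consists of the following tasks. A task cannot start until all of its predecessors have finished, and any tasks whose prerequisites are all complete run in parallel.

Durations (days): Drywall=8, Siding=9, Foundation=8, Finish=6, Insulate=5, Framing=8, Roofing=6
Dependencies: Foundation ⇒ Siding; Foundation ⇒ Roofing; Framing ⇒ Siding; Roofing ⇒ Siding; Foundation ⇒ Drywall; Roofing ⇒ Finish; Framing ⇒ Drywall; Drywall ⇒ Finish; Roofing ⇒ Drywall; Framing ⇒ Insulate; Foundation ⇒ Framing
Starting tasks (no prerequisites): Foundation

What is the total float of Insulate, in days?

The longest chain is Foundation→Framing→Drywall→Finish = 8+8+8+6 = 30; overall finish 30 days.
Longest path through Insulate: 21 days (earliest finish 21, latest finish 30).
Float = 30 − 21 = 9.

9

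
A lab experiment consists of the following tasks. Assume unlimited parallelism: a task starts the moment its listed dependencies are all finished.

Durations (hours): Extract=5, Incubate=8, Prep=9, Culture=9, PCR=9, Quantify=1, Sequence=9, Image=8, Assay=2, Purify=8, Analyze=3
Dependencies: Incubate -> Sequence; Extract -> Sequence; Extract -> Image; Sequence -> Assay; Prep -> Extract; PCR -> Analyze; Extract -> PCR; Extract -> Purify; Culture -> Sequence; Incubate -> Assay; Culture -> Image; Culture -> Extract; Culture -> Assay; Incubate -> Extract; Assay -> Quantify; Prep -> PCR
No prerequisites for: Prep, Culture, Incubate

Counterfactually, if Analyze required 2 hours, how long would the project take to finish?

The binding path is Prep→Extract→PCR→Analyze = 9+5+9+3 = 26; finish at 26 hours.
Analyze lies on that path, so at 2 hours the path becomes 25 hours.
The binding chain switches to Prep→Extract→Sequence→Assay→Quantify = 9+5+9+2+1 = 26; finish 26 hours.

26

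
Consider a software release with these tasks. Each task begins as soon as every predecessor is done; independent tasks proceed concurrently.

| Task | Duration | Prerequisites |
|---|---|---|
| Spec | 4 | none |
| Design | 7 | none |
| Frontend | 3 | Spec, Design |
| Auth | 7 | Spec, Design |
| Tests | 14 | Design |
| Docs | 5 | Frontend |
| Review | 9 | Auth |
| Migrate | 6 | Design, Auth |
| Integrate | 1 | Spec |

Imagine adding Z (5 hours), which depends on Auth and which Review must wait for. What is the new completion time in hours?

28

Originally the plan takes 23 hours.
With Z inserted, Review now waits for max(Auth, Z).
New critical path: Design→Auth→Z→Review = 7+7+5+9 = 28 ⇒ 28 hours.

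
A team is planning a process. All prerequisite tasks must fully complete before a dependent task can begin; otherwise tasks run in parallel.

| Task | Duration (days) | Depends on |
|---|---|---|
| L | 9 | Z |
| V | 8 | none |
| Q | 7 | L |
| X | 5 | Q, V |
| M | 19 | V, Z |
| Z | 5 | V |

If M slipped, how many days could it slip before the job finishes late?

2

Critical path: V→Z→L→Q→X = 8+5+9+7+5 = 34, so the finish is 34 days.
Longest path through M: 32 days (earliest finish 32, latest finish 34).
Slack of M = 15 − 13 = 2 days.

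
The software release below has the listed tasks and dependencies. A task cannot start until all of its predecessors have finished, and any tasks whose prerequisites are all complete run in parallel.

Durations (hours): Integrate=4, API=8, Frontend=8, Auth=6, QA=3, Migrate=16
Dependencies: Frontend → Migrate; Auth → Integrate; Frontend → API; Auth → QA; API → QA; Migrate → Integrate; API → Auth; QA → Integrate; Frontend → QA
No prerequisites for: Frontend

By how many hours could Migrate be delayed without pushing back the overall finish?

Frontend→API→Auth→QA→Integrate = 8+8+6+3+4 = 29 sets the makespan at 29 hours.
Migrate finishes as early as 24 and must finish by 25.
Float = 29 − 28 = 1.

1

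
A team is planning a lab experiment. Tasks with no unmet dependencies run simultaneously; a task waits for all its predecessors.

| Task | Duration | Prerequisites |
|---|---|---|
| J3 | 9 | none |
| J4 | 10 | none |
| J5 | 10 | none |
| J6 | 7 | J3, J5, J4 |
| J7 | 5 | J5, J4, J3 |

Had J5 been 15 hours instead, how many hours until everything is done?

22

Baseline: J5→J6 = 10+7 = 17 → 17 hours.
J5 is on the critical path; changing it to 15 makes that path 22 hours.
No other chain overtakes it, so the finish is 22 hours.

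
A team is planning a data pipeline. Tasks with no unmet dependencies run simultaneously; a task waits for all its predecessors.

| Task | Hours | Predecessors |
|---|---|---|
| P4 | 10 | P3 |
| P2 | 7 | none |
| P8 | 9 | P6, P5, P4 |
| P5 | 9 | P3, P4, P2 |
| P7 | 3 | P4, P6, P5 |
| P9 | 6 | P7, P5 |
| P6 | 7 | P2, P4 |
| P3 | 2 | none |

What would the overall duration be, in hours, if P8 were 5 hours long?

30

Critical path before the change: P3→P4→P5→P8 = 2+10+9+9 = 30 giving 30 hours.
P8 lies on that path, so at 5 hours the path becomes 26 hours.
The binding chain switches to P3→P4→P5→P7→P9 = 2+10+9+3+6 = 30; finish 30 hours.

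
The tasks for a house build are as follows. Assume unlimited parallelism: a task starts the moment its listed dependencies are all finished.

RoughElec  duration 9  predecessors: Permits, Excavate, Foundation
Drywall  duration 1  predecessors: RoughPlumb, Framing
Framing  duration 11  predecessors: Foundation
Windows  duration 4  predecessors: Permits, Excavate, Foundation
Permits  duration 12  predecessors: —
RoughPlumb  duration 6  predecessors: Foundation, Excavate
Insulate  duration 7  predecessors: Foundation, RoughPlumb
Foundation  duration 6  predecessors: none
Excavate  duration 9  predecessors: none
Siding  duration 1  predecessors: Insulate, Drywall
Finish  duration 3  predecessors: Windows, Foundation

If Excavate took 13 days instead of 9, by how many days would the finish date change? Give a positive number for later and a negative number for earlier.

4

Critical path before the change: Excavate→RoughPlumb→Insulate→Siding = 9+6+7+1 = 23 giving 23 days.
Excavate is on the critical path; changing it to 13 makes that path 27 days.
That remains the longest chain; total 27 days.
Change in finish: 27 − 23 = +4 days.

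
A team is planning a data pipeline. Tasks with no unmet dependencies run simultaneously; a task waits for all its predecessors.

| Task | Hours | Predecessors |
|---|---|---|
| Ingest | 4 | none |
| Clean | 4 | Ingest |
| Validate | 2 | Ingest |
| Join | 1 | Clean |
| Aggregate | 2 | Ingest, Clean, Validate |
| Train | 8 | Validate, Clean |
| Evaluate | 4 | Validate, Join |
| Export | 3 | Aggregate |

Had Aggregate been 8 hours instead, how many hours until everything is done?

The binding path is Ingest→Clean→Train = 4+4+8 = 16; finish at 16 hours.
Aggregate has 3 hours of float (longest path through it is 13).
Now Ingest→Clean→Aggregate→Export = 4+4+8+3 = 19 is longest, so the finish becomes 19 hours.

19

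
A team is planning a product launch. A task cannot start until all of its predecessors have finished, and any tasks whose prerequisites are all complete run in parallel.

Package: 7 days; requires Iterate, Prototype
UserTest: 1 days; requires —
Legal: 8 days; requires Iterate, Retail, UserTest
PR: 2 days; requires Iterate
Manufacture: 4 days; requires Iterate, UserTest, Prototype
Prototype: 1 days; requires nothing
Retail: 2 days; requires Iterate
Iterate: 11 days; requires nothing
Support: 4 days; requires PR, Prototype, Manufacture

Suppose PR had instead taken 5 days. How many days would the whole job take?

21

As given, the longest chain is Iterate→Retail→Legal = 11+2+8 = 21, so the finish is 21 days.
PR is off the critical path — its longest chain is 17 days, giving 4 of slack.
That remains the longest chain; total 21 days.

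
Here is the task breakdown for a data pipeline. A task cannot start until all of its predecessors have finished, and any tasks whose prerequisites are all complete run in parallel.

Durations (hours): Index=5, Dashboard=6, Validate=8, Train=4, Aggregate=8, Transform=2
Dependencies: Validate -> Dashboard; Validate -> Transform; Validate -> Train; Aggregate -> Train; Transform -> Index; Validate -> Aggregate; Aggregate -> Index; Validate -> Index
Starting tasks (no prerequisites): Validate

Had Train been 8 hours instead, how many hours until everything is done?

The binding path is Validate→Aggregate→Index = 8+8+5 = 21; finish at 21 hours.
The longest path through Train is only 20 hours, so Train has float 1.
The binding chain switches to Validate→Aggregate→Train = 8+8+8 = 24; finish 24 hours.

24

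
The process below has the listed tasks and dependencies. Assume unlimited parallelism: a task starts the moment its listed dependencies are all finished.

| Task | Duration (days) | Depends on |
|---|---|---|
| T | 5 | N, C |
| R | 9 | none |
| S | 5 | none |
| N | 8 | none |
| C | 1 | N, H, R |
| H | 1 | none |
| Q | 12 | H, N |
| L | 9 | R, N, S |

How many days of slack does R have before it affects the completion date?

2

N→Q = 8+12 = 20 sets the makespan at 20 days.
R finishes as early as 9 and must finish by 11.
Float = 20 − 18 = 2.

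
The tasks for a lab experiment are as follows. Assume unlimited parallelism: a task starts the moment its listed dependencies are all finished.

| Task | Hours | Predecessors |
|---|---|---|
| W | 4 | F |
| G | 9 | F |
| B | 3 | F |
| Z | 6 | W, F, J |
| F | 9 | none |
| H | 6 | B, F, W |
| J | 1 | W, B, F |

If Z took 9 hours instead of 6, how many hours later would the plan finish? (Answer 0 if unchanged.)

3

Critical path before the change: F→W→J→Z = 9+4+1+6 = 20 giving 20 hours.
Z is on the critical path; changing it to 9 makes that path 23 hours.
That remains the longest chain; total 23 hours.
Change in finish: 23 − 20 = +3 hours.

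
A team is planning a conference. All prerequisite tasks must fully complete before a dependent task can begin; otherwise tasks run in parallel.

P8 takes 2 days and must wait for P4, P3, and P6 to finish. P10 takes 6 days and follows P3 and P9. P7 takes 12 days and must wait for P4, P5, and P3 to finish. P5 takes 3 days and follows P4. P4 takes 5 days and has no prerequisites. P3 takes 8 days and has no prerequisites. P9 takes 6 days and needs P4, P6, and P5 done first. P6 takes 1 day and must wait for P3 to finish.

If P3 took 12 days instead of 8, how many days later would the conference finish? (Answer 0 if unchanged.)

The binding path is P3→P6→P9→P10 = 8+1+6+6 = 21; finish at 21 days.
Since P3 is critical, the +4 change carries straight to that chain (now 25 days).
No other chain overtakes it, so the finish is 25 days.
Change in finish: 25 − 21 = +4 days.

4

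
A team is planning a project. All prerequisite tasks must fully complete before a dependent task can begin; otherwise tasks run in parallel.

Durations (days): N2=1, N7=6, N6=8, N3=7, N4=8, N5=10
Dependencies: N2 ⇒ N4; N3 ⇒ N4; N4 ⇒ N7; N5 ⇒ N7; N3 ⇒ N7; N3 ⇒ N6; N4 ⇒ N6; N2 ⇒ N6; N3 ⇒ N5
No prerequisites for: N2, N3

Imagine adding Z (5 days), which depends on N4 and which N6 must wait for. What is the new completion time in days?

28

Originally the schedule takes 23 days.
With Z inserted, N6 now waits for max(N2, N4, N3, Z).
New critical path: N3→N4→Z→N6 = 7+8+5+8 = 28 ⇒ 28 days.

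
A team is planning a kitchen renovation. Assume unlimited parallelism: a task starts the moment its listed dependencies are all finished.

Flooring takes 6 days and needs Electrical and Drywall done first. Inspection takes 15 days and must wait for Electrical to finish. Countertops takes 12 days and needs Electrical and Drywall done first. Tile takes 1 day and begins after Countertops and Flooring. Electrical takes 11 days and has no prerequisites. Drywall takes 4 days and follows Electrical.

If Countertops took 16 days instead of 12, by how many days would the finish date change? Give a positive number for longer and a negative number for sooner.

The binding path is Electrical→Drywall→Countertops→Tile = 11+4+12+1 = 28; finish at 28 days.
Since Countertops is critical, the +4 change carries straight to that chain (now 32 days).
No other chain overtakes it, so the finish is 32 days.
Change in finish: 32 − 28 = +4 days.

4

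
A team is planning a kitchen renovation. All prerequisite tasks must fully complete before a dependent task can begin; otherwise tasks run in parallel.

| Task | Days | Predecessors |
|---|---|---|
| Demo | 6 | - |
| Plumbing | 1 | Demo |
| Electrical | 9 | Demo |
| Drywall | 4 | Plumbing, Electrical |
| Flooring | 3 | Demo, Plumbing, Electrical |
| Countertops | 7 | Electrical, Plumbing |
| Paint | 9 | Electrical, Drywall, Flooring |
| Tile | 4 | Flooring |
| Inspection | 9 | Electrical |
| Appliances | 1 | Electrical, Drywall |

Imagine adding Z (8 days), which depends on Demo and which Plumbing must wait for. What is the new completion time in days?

28

Originally the project takes 28 days.
With Z inserted, Plumbing now waits for max(Demo, Z).
New critical path: Demo→Z→Plumbing→Drywall→Paint = 6+8+1+4+9 = 28 ⇒ 28 days.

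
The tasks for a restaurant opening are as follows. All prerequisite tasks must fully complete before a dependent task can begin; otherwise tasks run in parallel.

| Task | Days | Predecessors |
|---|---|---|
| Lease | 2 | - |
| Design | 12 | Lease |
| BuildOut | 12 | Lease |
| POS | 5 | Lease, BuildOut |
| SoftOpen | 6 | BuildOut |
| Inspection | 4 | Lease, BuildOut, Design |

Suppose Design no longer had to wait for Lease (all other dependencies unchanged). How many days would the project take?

20

Before: longest chain Lease→BuildOut→SoftOpen = 2+12+6 = 20, finish 20.
Without Lease→Design, Design's earliest start moves from 2 to 0.
The longest chain is now Lease→BuildOut→SoftOpen = 2+12+6 = 20, so the project takes 20 days.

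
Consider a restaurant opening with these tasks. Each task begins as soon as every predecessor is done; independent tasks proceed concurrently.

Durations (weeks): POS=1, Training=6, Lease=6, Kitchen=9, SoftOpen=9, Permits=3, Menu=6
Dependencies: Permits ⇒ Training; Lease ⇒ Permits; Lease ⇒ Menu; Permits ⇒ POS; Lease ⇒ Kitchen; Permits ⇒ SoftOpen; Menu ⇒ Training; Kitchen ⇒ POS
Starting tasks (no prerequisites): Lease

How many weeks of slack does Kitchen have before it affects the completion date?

2

Lease→Permits→SoftOpen = 6+3+9 = 18 sets the makespan at 18 weeks.
Longest path through Kitchen: 16 weeks (earliest finish 15, latest finish 17).
Slack of Kitchen = 8 − 6 = 2 weeks.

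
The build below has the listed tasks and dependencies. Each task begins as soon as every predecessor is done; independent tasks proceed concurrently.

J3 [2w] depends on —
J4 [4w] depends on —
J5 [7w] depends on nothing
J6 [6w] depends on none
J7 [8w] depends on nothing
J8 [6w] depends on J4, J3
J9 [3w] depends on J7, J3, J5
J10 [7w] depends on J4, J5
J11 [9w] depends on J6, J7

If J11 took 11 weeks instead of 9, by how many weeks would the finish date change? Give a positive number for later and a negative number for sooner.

Baseline: J7→J11 = 8+9 = 17 → 17 weeks.
Since J11 is critical, the +2 change carries straight to that chain (now 19 weeks).
No other chain overtakes it, so the finish is 19 weeks.
Change in finish: 19 − 17 = +2 weeks.

2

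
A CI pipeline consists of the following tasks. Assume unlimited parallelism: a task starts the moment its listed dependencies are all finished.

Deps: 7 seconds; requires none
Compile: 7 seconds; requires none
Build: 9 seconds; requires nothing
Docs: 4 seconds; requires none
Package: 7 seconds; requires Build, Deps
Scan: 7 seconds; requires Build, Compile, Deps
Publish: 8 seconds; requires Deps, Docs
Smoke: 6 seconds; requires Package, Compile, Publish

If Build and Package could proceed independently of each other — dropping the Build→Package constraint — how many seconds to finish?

21

Before: longest chain Build→Package→Smoke = 9+7+6 = 22, finish 22.
Without Build→Package, Package's earliest start moves from 9 to 7.
After: Deps→Publish→Smoke = 7+8+6 = 21 → 21 seconds.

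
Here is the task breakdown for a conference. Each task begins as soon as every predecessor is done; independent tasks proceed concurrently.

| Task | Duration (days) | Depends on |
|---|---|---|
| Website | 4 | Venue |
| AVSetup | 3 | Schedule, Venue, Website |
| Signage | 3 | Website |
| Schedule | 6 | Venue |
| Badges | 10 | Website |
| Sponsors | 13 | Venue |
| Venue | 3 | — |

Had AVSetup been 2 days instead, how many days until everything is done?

Actual critical path: Venue→Website→Badges = 3+4+10 = 17 ⇒ 17 days.
AVSetup is off the critical path — its longest chain is 12 days, giving 5 of slack.
That remains the longest chain; total 17 days.

17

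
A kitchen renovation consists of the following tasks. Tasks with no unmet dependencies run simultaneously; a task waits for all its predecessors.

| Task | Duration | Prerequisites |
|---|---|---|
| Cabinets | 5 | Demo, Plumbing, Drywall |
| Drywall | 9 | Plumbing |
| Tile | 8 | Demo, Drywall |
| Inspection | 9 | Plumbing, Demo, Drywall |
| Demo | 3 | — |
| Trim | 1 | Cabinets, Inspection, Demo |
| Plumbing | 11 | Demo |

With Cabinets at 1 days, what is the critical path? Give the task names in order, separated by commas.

Demo, Plumbing, Drywall, Inspection, Trim

Baseline: Demo→Plumbing→Drywall→Inspection→Trim = 3+11+9+9+1 = 33 → 33 days.
Cabinets has 4 days of float (longest path through it is 29).
That remains the longest chain; total 33 days.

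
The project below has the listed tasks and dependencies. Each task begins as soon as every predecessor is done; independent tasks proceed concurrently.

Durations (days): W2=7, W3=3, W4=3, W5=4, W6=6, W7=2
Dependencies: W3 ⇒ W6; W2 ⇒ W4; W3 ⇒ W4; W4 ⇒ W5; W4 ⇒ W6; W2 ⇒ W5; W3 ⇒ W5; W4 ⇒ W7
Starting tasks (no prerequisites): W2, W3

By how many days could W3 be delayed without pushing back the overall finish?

4

Critical path: W2→W4→W6 = 7+3+6 = 16, so the finish is 16 days.
W3 finishes as early as 3 and must finish by 7.
Float = 16 − 12 = 4.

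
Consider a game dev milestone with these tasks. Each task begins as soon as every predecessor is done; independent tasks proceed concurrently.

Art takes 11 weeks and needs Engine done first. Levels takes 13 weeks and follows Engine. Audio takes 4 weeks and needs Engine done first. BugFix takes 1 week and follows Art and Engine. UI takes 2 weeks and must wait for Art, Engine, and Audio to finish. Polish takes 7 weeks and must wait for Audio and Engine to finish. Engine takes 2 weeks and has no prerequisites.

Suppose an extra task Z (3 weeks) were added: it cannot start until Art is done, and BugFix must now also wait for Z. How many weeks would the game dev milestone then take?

17

Originally the game dev milestone takes 15 weeks.
With Z inserted, BugFix now waits for max(Art, Engine, Z).
New critical path: Engine→Art→Z→BugFix = 2+11+3+1 = 17 ⇒ 17 weeks.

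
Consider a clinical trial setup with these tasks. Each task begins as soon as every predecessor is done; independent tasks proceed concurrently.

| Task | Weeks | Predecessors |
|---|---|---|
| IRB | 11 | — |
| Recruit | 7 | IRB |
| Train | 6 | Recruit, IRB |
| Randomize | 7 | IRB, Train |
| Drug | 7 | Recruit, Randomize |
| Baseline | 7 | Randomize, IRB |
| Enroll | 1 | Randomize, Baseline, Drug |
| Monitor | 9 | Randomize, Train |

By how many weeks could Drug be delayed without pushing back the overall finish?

The longest chain is IRB→Recruit→Train→Randomize→Monitor = 11+7+6+7+9 = 40; overall finish 40 weeks.
Drug finishes as early as 38 and must finish by 39.
Float = 40 − 39 = 1.

1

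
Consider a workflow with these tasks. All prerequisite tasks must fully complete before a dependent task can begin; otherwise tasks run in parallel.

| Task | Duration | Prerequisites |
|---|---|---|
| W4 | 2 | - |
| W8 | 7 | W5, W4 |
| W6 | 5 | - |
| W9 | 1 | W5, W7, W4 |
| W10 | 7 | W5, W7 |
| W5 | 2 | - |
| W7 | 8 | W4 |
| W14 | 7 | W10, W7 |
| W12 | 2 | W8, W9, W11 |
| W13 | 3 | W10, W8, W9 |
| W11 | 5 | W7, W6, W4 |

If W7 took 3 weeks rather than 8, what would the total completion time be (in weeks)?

19

As given, the longest chain is W4→W7→W10→W14 = 2+8+7+7 = 24, so the finish is 24 weeks.
W7 is on the critical path; changing it to 3 makes that path 19 weeks.
No other chain overtakes it, so the finish is 19 weeks.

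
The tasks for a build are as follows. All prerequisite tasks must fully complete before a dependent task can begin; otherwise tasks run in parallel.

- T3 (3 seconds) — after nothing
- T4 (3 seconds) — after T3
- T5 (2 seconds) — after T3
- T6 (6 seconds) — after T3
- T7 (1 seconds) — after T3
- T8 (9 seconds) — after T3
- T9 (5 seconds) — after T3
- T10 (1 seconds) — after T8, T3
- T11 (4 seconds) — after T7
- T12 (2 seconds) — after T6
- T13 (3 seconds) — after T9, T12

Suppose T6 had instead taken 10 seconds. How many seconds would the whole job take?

Actual critical path: T3→T6→T12→T13 = 3+6+2+3 = 14 ⇒ 14 seconds.
T6 is on the critical path; changing it to 10 makes that path 18 seconds.
The critical path is still T3→T6→T12→T13; finish is now 18 seconds.

18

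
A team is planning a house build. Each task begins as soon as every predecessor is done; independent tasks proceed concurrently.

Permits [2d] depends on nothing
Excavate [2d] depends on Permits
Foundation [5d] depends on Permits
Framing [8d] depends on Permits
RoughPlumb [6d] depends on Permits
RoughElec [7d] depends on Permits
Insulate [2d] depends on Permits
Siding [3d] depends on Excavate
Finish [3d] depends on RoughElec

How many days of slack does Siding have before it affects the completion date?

Critical path: Permits→RoughElec→Finish = 2+7+3 = 12, so the finish is 12 days.
Siding finishes as early as 7 and must finish by 12.
Slack of Siding = 9 − 4 = 5 days.

5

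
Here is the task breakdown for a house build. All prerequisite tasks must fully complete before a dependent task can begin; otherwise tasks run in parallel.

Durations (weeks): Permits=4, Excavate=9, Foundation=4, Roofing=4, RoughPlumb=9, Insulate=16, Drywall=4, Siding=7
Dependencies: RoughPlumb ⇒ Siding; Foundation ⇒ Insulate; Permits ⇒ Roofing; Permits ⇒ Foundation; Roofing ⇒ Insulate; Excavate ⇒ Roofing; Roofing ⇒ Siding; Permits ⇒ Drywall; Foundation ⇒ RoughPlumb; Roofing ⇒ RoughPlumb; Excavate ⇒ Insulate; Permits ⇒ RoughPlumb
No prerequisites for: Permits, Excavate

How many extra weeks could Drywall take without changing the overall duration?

Excavate→Roofing→RoughPlumb→Siding = 9+4+9+7 = 29 sets the makespan at 29 weeks.
Drywall finishes as early as 8 and must finish by 29.
Slack of Drywall = 25 − 4 = 21 weeks.

21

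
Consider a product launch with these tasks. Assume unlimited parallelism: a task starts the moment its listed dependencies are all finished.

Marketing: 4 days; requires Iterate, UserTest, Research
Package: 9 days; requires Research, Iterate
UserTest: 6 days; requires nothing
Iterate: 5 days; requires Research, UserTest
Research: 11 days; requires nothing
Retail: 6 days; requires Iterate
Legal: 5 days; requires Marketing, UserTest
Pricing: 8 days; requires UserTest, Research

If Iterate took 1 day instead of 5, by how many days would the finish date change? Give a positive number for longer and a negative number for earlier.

Baseline: Research→Iterate→Package = 11+5+9 = 25 → 25 days.
Iterate is on the critical path; changing it to 1 makes that path 21 days.
The critical path is still Research→Iterate→Package; finish is now 21 days.
Change in finish: 21 − 25 = -4 days.

-4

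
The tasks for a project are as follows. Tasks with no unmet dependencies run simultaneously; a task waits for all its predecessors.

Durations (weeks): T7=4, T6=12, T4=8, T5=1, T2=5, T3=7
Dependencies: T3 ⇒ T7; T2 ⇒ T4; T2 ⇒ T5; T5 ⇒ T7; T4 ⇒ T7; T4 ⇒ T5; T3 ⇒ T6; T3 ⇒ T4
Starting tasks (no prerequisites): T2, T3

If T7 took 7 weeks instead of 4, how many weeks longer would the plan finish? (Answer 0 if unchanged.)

3

Critical path before the change: T3→T4→T5→T7 = 7+8+1+4 = 20 giving 20 weeks.
Since T7 is critical, the +3 change carries straight to that chain (now 23 weeks).
The critical path is still T3→T4→T5→T7; finish is now 23 weeks.
Change in finish: 23 − 20 = +3 weeks.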